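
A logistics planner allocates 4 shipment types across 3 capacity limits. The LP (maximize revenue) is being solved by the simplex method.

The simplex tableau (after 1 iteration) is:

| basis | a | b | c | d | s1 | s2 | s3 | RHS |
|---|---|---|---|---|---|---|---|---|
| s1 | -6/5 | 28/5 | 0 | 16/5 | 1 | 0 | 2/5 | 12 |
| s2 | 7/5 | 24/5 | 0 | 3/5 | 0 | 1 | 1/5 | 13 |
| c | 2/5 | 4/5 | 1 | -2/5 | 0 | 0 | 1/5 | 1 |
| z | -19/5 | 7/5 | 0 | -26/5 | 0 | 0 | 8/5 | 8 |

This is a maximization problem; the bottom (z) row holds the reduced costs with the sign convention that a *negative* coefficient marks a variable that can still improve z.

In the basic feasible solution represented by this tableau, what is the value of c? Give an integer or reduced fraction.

c is basic (row 3); its value is the RHS of that row: 1.

1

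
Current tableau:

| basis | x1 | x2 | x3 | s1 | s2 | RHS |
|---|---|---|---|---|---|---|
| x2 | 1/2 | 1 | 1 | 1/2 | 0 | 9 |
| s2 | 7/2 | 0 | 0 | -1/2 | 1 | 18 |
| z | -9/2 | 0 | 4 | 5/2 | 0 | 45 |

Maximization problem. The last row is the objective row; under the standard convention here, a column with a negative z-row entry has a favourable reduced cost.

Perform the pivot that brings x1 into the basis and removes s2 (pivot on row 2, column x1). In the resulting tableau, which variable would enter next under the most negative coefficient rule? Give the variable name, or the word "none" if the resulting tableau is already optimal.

none

Pivot element 7/2. New z-row = old z-row − (-9/2)·(row 2/(7/2)).
Updated z-row coefficients: x1: 0, x2: 0, x3: 4, s1: 13/7, s2: 9/7.
No coefficient is strictly negative; the tableau after this pivot is optimal.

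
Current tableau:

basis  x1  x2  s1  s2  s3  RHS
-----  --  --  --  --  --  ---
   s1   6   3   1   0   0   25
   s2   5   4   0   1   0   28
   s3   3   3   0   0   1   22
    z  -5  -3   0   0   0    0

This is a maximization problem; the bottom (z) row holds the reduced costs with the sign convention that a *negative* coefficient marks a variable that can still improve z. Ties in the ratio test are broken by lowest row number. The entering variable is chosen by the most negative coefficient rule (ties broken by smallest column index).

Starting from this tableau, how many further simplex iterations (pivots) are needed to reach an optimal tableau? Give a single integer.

pivot: x1 in, s1 out → z = 125/6
pivot: x2 in, s2 out → z = 209/9
No improving column remains; optimal.

2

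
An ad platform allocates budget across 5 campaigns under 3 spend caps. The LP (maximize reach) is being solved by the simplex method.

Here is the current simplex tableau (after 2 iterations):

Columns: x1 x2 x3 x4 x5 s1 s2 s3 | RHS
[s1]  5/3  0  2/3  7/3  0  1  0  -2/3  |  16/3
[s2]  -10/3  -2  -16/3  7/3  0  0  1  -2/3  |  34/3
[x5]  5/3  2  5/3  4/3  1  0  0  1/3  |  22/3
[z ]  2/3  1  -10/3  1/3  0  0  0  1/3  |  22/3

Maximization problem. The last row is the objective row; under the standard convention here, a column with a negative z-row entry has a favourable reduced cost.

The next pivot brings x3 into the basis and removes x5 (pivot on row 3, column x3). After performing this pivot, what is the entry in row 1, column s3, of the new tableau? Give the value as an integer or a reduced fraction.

Pivot element is row 3, column x3: 5/3.
Normalize row 3: new (row 3, s3) = (1/3)/(5/3) = 1/5.
row 1 ← row 1 − (2/3)·(new row 3): -2/3 − (2/3)·(1/5) = -4/5.

-4/5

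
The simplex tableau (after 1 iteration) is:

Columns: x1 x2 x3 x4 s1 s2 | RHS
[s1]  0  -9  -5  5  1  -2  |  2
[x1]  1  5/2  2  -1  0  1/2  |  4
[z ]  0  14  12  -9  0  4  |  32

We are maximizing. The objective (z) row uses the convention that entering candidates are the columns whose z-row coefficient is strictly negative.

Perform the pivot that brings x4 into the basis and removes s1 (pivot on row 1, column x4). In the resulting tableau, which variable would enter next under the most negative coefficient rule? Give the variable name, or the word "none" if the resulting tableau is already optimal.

x2

Pivot element 5. New z-row = old z-row − (-9)·(row 1/5).
Updated z-row coefficients: x1: 0, x2: -11/5, x3: 3, x4: 0, s1: 9/5, s2: 2/5.
The most negative is -11/5 in column x2, so x2 would enter next.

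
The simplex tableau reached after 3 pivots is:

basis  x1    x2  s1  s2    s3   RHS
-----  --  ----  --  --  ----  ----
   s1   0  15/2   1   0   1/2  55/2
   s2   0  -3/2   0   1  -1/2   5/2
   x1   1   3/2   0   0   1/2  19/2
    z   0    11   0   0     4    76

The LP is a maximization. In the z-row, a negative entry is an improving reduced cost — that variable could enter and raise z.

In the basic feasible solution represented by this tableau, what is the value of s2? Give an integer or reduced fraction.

5/2

s2 is basic (row 2); its value is the RHS of that row: 5/2.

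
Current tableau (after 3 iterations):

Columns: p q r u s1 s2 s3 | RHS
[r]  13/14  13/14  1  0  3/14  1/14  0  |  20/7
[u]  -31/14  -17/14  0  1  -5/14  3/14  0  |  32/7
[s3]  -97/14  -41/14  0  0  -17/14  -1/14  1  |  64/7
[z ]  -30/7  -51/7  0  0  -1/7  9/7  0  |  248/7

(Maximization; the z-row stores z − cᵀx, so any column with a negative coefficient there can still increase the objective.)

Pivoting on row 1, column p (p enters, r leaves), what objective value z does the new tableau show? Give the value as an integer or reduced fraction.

632/13

Minimum ratio for p: (20/7)/(13/14) = 40/13.
z changes by −(z-row coeff of p)·ratio = −(-30/7)·(40/13) = 1200/91.
New z = 248/7 + (1200/91) = 632/13.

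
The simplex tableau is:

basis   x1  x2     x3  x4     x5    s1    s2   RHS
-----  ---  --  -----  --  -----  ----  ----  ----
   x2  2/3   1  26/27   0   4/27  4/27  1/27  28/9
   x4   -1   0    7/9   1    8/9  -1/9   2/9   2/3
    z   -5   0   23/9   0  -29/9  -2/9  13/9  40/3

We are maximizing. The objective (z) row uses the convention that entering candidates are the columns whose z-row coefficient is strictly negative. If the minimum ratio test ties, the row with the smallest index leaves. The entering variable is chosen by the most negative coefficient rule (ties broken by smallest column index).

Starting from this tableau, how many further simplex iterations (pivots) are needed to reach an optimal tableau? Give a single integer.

pivot: x1 in, x2 out → z = 110/3
pivot: x5 in, x4 out → z = 234/5
No improving column remains; optimal.

2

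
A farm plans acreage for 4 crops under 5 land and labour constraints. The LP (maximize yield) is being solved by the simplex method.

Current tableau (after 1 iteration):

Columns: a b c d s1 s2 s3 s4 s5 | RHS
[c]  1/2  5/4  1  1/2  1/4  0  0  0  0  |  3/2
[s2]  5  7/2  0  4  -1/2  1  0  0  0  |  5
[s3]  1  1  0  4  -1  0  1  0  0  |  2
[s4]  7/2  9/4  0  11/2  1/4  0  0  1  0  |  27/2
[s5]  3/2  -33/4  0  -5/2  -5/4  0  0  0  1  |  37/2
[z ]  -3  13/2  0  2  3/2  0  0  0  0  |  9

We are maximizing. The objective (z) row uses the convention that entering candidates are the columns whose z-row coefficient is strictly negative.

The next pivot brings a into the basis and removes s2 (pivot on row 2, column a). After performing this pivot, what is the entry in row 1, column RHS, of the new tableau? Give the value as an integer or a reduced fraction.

1

Pivot element is row 2, column a: 5.
Normalize row 2: new (row 2, RHS) = 5/5 = 1.
row 1 ← row 1 − (1/2)·(new row 2): 3/2 − (1/2)·1 = 1.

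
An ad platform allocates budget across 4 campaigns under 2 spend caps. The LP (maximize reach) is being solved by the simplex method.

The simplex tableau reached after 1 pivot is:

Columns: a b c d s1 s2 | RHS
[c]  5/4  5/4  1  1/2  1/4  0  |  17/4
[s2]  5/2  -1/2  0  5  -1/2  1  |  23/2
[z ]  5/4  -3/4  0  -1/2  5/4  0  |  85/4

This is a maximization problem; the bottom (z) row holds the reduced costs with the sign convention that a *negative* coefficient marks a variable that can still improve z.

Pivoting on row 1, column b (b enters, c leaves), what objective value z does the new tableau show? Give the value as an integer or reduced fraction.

Minimum ratio for b: (17/4)/(5/4) = 17/5.
z changes by −(z-row coeff of b)·ratio = −(-3/4)·(17/5) = 51/20.
New z = 85/4 + (51/20) = 119/5.

119/5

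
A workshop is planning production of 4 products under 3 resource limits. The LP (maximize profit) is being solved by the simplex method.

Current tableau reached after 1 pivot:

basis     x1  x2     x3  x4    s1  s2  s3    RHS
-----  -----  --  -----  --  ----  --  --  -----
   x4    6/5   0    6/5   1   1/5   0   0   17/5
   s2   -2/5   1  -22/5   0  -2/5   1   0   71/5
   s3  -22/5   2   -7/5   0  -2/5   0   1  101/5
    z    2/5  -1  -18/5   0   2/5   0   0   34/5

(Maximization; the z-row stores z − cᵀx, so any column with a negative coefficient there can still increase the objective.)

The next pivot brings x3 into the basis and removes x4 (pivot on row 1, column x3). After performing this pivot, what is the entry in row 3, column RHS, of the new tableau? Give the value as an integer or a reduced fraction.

145/6

Pivot element is row 1, column x3: 6/5.
Normalize row 1: new (row 1, RHS) = (17/5)/(6/5) = 17/6.
row 3 ← row 3 − (-7/5)·(new row 1): 101/5 − (-7/5)·(17/6) = 145/6.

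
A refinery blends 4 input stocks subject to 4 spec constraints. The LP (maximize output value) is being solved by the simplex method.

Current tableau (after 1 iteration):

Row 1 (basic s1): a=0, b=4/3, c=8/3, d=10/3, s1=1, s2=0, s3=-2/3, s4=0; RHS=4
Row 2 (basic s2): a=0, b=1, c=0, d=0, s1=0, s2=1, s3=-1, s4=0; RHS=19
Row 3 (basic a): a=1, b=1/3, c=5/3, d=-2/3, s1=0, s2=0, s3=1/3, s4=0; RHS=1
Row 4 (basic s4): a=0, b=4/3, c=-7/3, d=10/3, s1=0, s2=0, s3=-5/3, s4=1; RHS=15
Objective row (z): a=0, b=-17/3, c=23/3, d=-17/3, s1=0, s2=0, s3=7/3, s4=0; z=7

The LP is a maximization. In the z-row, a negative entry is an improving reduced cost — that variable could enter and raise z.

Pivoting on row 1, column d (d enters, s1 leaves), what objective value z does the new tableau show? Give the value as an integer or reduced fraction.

Minimum ratio for d: 4/(10/3) = 6/5.
z changes by −(z-row coeff of d)·ratio = −(-17/3)·(6/5) = 34/5.
New z = 7 + (34/5) = 69/5.

69/5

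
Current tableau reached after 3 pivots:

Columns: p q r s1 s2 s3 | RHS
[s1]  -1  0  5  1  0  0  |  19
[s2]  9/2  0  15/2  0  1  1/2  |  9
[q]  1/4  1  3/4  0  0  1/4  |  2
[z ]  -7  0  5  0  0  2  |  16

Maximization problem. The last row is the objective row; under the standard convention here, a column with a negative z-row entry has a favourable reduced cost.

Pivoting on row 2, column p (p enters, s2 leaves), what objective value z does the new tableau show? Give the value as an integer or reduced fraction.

Minimum ratio for p: 9/(9/2) = 2.
z changes by −(z-row coeff of p)·ratio = −(-7)·2 = 14.
New z = 16 + 14 = 30.

30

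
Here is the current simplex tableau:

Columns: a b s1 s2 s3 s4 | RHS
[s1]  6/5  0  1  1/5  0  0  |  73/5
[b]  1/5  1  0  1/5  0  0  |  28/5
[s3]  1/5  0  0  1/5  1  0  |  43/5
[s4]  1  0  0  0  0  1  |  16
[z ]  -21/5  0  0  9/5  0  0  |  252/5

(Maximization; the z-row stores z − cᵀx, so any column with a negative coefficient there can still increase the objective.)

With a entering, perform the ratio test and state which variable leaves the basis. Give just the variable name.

Ratios: row 1 (s1): (73/5)/(6/5) = 73/6; row 2 (b): (28/5)/(1/5) = 28; row 3 (s3): (43/5)/(1/5) = 43; row 4 (s4): 16/1 = 16.
Minimum ratio 73/6 is in the s1 row, so s1 leaves.

s1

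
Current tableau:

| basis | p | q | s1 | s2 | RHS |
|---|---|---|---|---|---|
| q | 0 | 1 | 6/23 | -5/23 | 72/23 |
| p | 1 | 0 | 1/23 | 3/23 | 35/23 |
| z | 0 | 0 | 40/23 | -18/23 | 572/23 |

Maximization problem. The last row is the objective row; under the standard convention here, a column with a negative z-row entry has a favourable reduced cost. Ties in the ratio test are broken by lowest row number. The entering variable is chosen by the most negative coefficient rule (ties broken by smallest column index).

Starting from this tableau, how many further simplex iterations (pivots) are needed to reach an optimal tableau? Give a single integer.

pivot: s2 in, p out → z = 34
No improving column remains; optimal.

1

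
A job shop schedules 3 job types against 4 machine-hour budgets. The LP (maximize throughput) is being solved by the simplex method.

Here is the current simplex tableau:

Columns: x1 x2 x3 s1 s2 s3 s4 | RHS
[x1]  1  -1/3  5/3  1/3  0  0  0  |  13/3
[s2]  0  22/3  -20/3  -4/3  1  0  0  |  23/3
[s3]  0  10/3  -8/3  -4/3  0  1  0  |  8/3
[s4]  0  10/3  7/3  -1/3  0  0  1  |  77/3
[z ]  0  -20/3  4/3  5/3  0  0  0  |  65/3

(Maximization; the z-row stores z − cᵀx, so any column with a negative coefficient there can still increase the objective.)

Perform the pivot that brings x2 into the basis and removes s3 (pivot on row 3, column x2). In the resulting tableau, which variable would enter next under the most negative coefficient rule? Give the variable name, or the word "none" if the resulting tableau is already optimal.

Pivot element 10/3. New z-row = old z-row − (-20/3)·(row 3/(10/3)).
Updated z-row coefficients: x1: 0, x2: 0, x3: -4, s1: -1, s2: 0, s3: 2, s4: 0.
The most negative is -4 in column x3, so x3 would enter next.

x3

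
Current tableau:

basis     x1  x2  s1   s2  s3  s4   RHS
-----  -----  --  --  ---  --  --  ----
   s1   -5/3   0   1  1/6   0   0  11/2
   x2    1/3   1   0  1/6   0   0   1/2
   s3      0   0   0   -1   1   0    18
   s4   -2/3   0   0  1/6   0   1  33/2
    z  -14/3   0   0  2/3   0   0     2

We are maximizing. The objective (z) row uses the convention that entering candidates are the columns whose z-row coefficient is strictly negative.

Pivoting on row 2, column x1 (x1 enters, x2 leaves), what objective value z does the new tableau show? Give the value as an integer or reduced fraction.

9

Minimum ratio for x1: (1/2)/(1/3) = 3/2.
z changes by −(z-row coeff of x1)·ratio = −(-14/3)·(3/2) = 7.
New z = 2 + 7 = 9.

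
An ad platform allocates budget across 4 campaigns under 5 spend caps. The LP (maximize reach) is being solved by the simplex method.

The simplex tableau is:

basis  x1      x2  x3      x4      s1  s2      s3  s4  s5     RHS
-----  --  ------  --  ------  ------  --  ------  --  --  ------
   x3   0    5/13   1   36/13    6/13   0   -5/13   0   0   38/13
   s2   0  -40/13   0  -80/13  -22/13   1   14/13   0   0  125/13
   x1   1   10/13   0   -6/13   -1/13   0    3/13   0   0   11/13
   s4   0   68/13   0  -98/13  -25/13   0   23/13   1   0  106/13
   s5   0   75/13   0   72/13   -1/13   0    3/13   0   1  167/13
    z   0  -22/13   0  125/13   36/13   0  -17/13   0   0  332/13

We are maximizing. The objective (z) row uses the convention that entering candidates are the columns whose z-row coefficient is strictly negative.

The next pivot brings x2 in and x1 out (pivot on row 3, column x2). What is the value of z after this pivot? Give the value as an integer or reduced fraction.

Minimum ratio for x2: (11/13)/(10/13) = 11/10.
z changes by −(z-row coeff of x2)·ratio = −(-22/13)·(11/10) = 121/65.
New z = 332/13 + (121/65) = 137/5.

137/5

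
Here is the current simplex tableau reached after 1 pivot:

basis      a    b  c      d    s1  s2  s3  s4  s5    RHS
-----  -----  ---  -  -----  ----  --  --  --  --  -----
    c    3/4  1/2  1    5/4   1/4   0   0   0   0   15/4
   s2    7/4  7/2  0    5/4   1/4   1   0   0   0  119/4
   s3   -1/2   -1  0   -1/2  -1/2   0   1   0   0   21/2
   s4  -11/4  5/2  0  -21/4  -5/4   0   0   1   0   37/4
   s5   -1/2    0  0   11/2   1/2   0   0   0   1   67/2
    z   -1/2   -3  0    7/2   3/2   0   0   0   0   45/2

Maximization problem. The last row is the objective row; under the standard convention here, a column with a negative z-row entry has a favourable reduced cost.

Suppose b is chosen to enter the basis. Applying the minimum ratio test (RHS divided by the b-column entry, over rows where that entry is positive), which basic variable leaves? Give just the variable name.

Ratios: row 1 (c): (15/4)/(1/2) = 15/2; row 2 (s2): (119/4)/(7/2) = 17/2; row 3 (s3): entry -1 ≤ 0, skip; row 4 (s4): (37/4)/(5/2) = 37/10; row 5 (s5): entry 0 ≤ 0, skip.
Minimum ratio 37/10 is in the s4 row, so s4 leaves.

s4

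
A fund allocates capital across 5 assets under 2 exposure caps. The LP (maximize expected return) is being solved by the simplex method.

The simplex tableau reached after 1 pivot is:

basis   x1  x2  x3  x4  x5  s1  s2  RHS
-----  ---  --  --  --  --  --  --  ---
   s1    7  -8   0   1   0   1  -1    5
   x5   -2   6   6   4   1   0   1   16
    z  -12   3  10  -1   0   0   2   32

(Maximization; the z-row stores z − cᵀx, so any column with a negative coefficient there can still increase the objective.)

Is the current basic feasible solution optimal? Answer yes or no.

Column x1 has objective-row coefficient -12, which is negative; an improving pivot exists, so not yet optimal.

no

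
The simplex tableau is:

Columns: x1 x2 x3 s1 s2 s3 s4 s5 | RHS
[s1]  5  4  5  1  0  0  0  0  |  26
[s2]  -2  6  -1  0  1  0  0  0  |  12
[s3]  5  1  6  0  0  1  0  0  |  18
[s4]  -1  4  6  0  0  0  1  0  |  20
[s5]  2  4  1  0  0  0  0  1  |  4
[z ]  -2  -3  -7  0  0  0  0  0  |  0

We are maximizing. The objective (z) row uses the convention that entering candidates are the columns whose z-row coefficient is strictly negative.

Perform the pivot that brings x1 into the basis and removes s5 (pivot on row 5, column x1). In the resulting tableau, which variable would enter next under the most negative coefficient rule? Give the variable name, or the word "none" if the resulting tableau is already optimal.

x3

Pivot element 2. New z-row = old z-row − (-2)·(row 5/2).
Updated z-row coefficients: x1: 0, x2: 1, x3: -6, s1: 0, s2: 0, s3: 0, s4: 0, s5: 1.
The most negative is -6 in column x3, so x3 would enter next.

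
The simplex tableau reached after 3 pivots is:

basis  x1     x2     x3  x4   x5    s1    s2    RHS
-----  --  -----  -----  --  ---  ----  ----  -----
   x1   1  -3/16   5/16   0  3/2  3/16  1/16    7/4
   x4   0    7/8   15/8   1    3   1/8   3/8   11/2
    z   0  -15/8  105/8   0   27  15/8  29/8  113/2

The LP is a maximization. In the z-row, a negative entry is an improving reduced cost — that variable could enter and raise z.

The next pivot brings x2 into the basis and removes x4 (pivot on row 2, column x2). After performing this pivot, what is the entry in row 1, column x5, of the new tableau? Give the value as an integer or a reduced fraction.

15/7

Pivot element is row 2, column x2: 7/8.
Normalize row 2: new (row 2, x5) = 3/(7/8) = 24/7.
row 1 ← row 1 − (-3/16)·(new row 2): 3/2 − (-3/16)·(24/7) = 15/7.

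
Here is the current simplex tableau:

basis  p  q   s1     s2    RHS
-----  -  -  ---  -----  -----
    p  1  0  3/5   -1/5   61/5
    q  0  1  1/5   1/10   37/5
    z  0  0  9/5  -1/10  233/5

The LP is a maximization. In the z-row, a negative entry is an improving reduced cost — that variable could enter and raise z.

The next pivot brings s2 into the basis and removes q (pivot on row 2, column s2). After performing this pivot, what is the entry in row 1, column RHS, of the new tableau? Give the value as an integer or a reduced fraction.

Pivot element is row 2, column s2: 1/10.
Normalize row 2: new (row 2, RHS) = (37/5)/(1/10) = 74.
row 1 ← row 1 − (-1/5)·(new row 2): 61/5 − (-1/5)·74 = 27.

27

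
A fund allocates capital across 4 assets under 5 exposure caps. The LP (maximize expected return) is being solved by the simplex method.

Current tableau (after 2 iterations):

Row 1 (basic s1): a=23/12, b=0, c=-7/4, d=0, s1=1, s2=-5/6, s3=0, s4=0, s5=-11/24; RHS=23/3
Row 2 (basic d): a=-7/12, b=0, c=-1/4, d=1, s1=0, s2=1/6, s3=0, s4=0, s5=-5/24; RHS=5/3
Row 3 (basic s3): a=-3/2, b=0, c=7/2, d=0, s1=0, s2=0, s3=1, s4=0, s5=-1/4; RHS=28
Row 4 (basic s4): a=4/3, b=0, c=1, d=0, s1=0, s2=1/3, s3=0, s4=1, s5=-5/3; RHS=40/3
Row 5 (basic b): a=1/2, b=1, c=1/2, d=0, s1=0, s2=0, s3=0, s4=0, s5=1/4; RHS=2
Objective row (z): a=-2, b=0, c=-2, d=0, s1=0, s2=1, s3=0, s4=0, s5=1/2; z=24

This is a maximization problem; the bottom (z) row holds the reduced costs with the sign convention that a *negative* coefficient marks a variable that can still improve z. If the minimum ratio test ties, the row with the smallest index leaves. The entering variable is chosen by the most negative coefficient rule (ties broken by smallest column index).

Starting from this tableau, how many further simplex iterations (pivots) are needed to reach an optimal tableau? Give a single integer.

2

pivot: a in, s1 out → z = 32
pivot: c in, b out → z = 32
No improving column remains; optimal.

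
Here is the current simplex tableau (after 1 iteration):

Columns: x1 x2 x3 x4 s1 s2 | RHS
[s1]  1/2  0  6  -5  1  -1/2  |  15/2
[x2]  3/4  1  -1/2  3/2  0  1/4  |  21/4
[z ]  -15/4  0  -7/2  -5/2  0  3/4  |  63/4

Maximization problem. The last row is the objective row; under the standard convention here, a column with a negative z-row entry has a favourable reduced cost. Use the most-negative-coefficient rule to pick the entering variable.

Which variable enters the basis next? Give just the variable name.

Objective-row coefficients: x1: -15/4, x2: 0, x3: -7/2, x4: -5/2, s1: 0, s2: 3/4.
The most negative is -15/4 in column x1, so x1 enters.

x1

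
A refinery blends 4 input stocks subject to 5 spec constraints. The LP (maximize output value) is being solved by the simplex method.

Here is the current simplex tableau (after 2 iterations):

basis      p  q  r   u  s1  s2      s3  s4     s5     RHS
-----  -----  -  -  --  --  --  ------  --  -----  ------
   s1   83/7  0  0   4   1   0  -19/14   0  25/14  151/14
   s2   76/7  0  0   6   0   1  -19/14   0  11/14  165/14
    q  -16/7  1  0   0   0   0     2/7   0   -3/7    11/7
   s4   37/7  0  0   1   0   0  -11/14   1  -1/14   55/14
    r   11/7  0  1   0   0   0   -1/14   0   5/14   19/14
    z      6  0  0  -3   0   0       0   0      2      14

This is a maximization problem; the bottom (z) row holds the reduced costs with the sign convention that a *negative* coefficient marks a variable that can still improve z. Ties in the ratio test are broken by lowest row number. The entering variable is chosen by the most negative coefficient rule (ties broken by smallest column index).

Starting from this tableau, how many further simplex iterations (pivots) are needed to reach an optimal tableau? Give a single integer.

2

pivot: u in, s2 out → z = 557/28
pivot: s3 in, q out → z = 189/8
No improving column remains; optimal.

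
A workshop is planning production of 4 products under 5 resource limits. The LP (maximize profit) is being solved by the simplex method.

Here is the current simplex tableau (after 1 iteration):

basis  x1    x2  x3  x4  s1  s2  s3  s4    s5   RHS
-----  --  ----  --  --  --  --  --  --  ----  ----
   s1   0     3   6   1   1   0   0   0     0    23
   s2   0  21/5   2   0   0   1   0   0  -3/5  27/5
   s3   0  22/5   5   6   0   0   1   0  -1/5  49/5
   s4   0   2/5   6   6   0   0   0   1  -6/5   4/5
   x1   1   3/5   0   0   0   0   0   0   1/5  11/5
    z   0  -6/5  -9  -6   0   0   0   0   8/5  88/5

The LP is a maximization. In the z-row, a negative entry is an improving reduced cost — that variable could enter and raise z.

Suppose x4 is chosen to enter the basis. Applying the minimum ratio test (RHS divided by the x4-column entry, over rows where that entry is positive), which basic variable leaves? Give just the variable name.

Ratios: row 1 (s1): 23/1 = 23; row 2 (s2): entry 0 ≤ 0, skip; row 3 (s3): (49/5)/6 = 49/30; row 4 (s4): (4/5)/6 = 2/15; row 5 (x1): entry 0 ≤ 0, skip.
Minimum ratio 2/15 is in the s4 row, so s4 leaves.

s4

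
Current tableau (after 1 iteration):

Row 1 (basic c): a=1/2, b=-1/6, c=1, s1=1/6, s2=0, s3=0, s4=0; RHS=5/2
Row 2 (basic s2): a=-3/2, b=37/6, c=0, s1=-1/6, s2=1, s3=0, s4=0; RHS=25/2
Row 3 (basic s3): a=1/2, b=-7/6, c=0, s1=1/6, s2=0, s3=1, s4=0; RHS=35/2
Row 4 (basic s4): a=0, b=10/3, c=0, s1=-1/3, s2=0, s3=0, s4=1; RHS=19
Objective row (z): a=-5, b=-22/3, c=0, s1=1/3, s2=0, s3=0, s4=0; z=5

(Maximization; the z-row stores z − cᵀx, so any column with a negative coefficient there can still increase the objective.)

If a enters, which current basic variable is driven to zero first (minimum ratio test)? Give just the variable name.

c

Ratios: row 1 (c): (5/2)/(1/2) = 5; row 2 (s2): entry -3/2 ≤ 0, skip; row 3 (s3): (35/2)/(1/2) = 35; row 4 (s4): entry 0 ≤ 0, skip.
Minimum ratio 5 is in the c row, so c leaves.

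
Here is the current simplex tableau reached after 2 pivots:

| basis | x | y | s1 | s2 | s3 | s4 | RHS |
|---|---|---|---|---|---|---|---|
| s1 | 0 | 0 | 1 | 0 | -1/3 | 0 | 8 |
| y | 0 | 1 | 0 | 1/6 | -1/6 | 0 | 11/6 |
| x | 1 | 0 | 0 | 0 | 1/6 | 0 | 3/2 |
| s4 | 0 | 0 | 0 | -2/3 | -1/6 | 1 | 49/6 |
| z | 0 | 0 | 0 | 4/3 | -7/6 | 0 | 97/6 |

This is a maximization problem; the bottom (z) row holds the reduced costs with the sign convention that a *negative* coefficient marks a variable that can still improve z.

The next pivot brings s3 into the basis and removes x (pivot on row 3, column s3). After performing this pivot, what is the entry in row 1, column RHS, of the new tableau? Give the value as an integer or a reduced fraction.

11

Pivot element is row 3, column s3: 1/6.
Normalize row 3: new (row 3, RHS) = (3/2)/(1/6) = 9.
row 1 ← row 1 − (-1/3)·(new row 3): 8 − (-1/3)·9 = 11.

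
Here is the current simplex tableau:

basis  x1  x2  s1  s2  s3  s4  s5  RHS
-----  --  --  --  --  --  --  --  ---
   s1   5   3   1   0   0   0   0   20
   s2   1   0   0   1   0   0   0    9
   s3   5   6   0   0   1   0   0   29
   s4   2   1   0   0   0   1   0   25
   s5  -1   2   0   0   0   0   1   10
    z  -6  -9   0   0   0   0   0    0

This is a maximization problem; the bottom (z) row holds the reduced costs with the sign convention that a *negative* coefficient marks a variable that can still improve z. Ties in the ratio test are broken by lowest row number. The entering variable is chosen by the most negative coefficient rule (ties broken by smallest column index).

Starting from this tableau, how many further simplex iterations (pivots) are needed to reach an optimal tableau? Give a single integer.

1

pivot: x2 in, s3 out → z = 87/2
No improving column remains; optimal.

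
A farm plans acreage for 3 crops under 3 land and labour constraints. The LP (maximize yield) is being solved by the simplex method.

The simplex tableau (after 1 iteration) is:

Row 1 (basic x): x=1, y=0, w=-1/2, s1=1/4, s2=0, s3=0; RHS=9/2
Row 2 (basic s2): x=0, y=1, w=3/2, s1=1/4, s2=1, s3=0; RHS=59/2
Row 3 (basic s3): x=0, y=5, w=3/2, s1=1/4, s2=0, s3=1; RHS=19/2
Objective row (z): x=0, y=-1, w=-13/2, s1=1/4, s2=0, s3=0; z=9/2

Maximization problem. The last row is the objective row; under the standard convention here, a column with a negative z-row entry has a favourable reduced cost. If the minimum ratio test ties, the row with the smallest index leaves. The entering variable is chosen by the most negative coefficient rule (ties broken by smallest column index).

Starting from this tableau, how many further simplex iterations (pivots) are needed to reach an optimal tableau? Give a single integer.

pivot: w in, s3 out → z = 137/3
No improving column remains; optimal.

1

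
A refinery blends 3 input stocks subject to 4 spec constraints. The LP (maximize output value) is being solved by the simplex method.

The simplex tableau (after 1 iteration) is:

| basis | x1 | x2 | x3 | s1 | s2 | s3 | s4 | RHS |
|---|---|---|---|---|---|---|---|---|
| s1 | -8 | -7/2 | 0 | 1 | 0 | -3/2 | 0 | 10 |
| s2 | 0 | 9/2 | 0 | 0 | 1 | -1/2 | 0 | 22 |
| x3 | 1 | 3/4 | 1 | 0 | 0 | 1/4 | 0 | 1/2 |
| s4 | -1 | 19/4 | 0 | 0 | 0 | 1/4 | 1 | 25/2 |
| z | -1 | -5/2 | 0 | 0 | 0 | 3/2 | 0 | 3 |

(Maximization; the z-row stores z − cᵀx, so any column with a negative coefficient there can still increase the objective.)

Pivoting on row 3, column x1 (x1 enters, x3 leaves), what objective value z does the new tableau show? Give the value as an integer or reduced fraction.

7/2

Minimum ratio for x1: (1/2)/1 = 1/2.
z changes by −(z-row coeff of x1)·ratio = −(-1)·(1/2) = 1/2.
New z = 3 + (1/2) = 7/2.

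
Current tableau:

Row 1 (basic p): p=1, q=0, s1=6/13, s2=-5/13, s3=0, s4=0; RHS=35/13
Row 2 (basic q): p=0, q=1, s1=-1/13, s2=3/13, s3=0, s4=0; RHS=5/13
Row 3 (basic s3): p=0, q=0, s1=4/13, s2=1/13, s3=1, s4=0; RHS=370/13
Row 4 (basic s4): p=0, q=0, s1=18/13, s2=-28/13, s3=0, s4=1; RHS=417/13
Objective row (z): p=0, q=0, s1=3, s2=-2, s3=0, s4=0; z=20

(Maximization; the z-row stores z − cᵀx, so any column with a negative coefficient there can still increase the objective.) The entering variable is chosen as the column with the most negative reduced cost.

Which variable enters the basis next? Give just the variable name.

Objective-row coefficients: p: 0, q: 0, s1: 3, s2: -2, s3: 0, s4: 0.
The most negative is -2 in column s2, so s2 enters.

s2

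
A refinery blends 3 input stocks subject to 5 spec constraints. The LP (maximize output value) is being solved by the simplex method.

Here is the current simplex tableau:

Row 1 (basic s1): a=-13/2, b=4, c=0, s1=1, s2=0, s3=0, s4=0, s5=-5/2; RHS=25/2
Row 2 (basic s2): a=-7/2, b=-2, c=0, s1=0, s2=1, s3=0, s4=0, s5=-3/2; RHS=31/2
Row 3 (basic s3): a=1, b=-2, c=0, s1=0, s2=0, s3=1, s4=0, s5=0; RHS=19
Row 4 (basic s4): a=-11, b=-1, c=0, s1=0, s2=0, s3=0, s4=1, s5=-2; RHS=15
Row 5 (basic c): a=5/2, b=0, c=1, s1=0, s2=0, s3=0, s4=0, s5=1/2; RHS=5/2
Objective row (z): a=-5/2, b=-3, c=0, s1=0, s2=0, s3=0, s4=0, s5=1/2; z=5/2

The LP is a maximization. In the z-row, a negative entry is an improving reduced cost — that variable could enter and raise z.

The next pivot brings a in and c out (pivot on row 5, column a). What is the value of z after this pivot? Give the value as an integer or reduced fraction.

Minimum ratio for a: (5/2)/(5/2) = 1.
z changes by −(z-row coeff of a)·ratio = −(-5/2)·1 = 5/2.
New z = 5/2 + (5/2) = 5.

5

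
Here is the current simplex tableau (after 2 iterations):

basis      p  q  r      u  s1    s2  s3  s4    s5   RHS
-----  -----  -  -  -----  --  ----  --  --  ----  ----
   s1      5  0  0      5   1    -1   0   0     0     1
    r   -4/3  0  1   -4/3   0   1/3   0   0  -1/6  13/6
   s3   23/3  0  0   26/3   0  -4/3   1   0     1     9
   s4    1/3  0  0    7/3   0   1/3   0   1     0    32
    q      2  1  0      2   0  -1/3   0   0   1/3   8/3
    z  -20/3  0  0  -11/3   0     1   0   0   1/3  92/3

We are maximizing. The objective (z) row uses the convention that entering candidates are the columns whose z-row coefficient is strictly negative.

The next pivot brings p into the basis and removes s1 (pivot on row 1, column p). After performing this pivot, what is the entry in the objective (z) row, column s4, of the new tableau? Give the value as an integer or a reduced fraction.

Pivot element is row 1, column p: 5.
Normalize row 1: new (row 1, s4) = 0/5 = 0.
z-row ← z-row − (-20/3)·(new row 1): 0 − (-20/3)·0 = 0.

0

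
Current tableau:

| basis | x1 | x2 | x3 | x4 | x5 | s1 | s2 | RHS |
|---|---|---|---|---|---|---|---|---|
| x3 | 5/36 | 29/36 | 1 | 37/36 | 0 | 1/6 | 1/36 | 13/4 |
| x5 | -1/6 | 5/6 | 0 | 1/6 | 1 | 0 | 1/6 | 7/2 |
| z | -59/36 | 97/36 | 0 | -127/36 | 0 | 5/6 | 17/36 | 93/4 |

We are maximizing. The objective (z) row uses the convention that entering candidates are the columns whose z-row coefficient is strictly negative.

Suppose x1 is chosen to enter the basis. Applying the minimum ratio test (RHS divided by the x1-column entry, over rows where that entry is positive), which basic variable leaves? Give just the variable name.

x3

Ratios: row 1 (x3): (13/4)/(5/36) = 117/5; row 2 (x5): entry -1/6 ≤ 0, skip.
Minimum ratio 117/5 is in the x3 row, so x3 leaves.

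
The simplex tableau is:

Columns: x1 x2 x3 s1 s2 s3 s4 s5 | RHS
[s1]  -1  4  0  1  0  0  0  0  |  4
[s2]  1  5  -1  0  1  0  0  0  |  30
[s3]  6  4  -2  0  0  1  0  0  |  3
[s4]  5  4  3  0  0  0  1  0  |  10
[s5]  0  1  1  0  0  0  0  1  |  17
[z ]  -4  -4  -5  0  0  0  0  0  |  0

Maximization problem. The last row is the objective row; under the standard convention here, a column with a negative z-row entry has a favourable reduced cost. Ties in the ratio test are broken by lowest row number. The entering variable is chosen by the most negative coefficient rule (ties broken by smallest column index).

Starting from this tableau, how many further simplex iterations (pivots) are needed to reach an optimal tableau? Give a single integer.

1

pivot: x3 in, s4 out → z = 50/3
No improving column remains; optimal.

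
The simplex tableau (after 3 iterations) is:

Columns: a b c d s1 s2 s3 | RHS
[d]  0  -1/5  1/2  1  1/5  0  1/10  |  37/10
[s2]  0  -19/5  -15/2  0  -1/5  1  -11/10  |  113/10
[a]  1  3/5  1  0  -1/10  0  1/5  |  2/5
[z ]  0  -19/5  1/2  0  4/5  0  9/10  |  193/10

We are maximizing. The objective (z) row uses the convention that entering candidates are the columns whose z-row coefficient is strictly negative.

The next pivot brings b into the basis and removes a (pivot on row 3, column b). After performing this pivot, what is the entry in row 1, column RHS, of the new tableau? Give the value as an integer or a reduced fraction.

23/6

Pivot element is row 3, column b: 3/5.
Normalize row 3: new (row 3, RHS) = (2/5)/(3/5) = 2/3.
row 1 ← row 1 − (-1/5)·(new row 3): 37/10 − (-1/5)·(2/3) = 23/6.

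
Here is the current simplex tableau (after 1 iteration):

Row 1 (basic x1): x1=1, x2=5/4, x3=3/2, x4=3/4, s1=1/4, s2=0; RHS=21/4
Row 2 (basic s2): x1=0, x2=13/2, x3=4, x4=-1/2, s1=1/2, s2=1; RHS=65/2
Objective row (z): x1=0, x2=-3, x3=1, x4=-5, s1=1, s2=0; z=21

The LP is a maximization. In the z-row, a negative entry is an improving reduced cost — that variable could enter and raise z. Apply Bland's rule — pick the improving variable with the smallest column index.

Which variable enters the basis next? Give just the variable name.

Objective-row coefficients: x1: 0, x2: -3, x3: 1, x4: -5, s1: 1, s2: 0.
Improving columns: x2, x4. Bland's rule picks the smallest column index → x2.

x2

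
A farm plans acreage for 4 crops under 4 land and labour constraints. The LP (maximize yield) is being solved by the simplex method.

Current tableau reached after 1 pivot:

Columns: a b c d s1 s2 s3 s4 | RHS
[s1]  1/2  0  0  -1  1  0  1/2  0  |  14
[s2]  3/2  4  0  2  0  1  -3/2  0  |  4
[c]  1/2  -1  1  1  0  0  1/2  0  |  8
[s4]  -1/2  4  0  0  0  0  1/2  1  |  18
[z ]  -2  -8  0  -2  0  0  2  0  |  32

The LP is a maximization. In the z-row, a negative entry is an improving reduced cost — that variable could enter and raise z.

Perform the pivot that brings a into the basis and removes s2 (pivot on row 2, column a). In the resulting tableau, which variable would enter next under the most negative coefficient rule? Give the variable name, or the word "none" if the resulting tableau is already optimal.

b

Pivot element 3/2. New z-row = old z-row − (-2)·(row 2/(3/2)).
Updated z-row coefficients: a: 0, b: -8/3, c: 0, d: 2/3, s1: 0, s2: 4/3, s3: 0, s4: 0.
The most negative is -8/3 in column b, so b would enter next.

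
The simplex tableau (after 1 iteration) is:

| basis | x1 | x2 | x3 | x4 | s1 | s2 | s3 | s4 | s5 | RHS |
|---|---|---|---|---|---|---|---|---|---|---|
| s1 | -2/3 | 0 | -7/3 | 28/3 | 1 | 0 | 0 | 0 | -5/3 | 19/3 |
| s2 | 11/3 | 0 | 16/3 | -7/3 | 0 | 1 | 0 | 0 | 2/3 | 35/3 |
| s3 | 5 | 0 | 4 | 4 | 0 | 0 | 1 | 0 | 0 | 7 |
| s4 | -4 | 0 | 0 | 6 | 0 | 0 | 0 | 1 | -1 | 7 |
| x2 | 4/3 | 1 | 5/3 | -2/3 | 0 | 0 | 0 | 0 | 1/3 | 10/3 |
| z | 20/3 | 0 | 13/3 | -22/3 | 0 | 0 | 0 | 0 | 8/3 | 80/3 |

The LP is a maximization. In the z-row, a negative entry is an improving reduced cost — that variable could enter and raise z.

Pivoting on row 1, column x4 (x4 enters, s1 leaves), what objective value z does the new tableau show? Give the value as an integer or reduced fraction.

Minimum ratio for x4: (19/3)/(28/3) = 19/28.
z changes by −(z-row coeff of x4)·ratio = −(-22/3)·(19/28) = 209/42.
New z = 80/3 + (209/42) = 443/14.

443/14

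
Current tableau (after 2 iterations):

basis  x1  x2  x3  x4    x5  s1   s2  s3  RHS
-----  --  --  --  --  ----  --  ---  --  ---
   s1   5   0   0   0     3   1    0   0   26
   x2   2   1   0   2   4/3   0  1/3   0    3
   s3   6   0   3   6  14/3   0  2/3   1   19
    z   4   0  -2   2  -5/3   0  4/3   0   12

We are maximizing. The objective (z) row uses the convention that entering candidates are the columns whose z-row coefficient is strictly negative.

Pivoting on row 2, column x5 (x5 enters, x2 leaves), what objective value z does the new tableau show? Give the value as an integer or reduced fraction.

Minimum ratio for x5: 3/(4/3) = 9/4.
z changes by −(z-row coeff of x5)·ratio = −(-5/3)·(9/4) = 15/4.
New z = 12 + (15/4) = 63/4.

63/4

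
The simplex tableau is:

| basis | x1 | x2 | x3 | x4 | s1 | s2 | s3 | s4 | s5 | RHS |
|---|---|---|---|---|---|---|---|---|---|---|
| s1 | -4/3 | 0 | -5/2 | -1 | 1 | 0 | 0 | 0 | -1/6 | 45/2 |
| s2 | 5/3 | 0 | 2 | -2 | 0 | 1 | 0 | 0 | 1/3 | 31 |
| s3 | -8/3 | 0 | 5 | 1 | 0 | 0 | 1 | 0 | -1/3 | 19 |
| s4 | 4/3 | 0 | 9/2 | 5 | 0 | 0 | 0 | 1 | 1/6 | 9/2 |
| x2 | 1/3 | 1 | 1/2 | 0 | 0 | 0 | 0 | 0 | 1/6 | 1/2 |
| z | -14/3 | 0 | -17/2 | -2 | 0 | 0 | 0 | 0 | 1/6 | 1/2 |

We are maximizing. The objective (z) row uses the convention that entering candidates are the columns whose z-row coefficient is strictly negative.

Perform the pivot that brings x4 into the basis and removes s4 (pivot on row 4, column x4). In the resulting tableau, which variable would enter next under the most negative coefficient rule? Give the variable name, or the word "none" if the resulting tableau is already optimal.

Pivot element 5. New z-row = old z-row − (-2)·(row 4/5).
Updated z-row coefficients: x1: -62/15, x2: 0, x3: -67/10, x4: 0, s1: 0, s2: 0, s3: 0, s4: 2/5, s5: 7/30.
The most negative is -67/10 in column x3, so x3 would enter next.

x3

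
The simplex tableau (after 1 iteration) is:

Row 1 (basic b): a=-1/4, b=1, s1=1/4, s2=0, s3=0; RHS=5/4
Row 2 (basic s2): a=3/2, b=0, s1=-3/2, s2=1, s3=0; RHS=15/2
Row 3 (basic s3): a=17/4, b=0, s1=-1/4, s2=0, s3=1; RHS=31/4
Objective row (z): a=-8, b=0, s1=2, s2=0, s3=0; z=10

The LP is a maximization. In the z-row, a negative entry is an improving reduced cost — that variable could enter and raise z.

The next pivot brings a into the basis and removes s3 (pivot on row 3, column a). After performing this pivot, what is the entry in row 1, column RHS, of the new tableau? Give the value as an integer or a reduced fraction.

29/17

Pivot element is row 3, column a: 17/4.
Normalize row 3: new (row 3, RHS) = (31/4)/(17/4) = 31/17.
row 1 ← row 1 − (-1/4)·(new row 3): 5/4 − (-1/4)·(31/17) = 29/17.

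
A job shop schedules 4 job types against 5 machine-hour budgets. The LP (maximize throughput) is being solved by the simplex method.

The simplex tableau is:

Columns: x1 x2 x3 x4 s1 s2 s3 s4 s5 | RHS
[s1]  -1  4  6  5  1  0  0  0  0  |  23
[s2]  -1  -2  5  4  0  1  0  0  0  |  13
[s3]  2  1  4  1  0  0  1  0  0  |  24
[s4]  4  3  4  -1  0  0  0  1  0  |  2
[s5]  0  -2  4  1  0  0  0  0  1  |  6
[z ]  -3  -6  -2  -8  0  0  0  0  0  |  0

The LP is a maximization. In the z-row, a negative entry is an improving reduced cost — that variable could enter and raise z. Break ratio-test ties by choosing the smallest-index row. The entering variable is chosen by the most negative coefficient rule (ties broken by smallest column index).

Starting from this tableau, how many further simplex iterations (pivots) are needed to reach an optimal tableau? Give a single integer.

3

pivot: x4 in, s2 out → z = 26
pivot: x2 in, s1 out → z = 473/13
pivot: x1 in, s4 out → z = 755/19
No improving column remains; optimal.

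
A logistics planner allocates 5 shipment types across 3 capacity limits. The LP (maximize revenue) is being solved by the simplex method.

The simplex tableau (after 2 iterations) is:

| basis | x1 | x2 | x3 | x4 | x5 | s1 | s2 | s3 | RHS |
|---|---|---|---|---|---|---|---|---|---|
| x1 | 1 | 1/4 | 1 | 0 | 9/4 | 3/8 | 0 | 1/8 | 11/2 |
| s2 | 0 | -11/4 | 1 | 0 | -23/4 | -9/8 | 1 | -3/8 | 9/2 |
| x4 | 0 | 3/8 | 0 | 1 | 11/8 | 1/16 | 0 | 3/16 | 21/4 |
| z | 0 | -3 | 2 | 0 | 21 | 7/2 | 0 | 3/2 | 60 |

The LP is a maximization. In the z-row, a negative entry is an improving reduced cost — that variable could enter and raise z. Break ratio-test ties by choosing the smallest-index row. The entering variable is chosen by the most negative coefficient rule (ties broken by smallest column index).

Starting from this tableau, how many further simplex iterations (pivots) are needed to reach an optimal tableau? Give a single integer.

1

pivot: x2 in, x4 out → z = 102
No improving column remains; optimal.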